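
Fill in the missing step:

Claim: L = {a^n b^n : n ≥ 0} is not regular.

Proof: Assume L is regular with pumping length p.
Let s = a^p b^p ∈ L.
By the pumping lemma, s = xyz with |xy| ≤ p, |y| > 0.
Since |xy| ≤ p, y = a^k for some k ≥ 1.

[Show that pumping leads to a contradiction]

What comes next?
Consider xy²z = a^(p+k) b^p.

Since k ≥ 1, we have p + k > p.
So xy²z has more a's than b's: (p+k) a's vs p b's.
This means xy²z ∉ L because a^n b^n requires equal counts.

This contradicts the pumping lemma which states xy²z ∈ L.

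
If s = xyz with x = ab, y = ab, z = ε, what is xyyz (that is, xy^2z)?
ababab

Given x = 'ab', y = 'ab', z = '' and i = 2:

xy^2z = x + y·y·...·y (2 times) + z
       = 'ab' + 'ab'^2 + ''
       = 'ab' + 'abab' + ''
       = 'ababab'

The pumped string is 'ababab' with length 6.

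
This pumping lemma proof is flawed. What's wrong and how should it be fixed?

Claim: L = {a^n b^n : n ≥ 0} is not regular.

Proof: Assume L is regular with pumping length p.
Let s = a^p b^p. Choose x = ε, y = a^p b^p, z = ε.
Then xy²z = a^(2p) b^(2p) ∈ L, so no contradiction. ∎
Error: The decomposition violates |xy| ≤ p. With y = a^p b^p, |xy| = |y| = 2p > p. (The proof also miscomputes xy²z, which would be a^p b^p a^p b^p rather than a^(2p) b^(2p), and it wrongly treats one harmless decomposition as settling the matter — the prover does not get to choose the decomposition.)

Correction: The pumping lemma requires |xy| ≤ p, and the argument must handle every decomposition satisfying |xy| ≤ p, |y| ≥ 1. Since s starts with p a's, any such y consists only of a's, say y = a^k with k ≥ 1. Then xy²z = a^(p+k) b^p has unequal numbers of a's and b's, so xy²z ∉ L — the required contradiction.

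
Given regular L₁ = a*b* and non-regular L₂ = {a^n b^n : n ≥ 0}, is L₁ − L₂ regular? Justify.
No — L₁ − L₂ is not regular.

a*b* − {a^n b^n} = {a^n b^m : n ≠ m}. If this were regular, then its complement intersected with a*b*, namely {a^n b^n : n ≥ 0}, would be regular too (closure under complement and intersection) — contradiction. So L₁ − L₂ is not regular.

Note that the bare facts "L₁ regular, L₂ non-regular" do not settle the question by themselves: the closure of regular languages under ∪, ∩, complement and difference applies only when BOTH operands are regular. With a non-regular operand the result can come out regular or non-regular depending on the specific languages, so one has to work out L₁ − L₂ for this particular pair, as above.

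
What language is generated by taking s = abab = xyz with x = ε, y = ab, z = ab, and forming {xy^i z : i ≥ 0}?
{xy^i z : i ≥ 0} = {(ab)^(i+1) : i ≥ 0} = {ab, abab, ababab, ...}

With x = ε, y = ab, z = ab: Pumping 'ab' gives strings of alternating a's and b's.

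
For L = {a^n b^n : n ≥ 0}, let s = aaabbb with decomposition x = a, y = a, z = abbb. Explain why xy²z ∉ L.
xy²z = aaaabbb ∉ L

Pumping with i = 2 replaces y = a by y² = aa:
- Original: s = xyz = aaabbb; aaabbb = a^3 b^3 has equal counts (3 = 3), so it is in L
- Pumped: xy²z = a · aa · abbb = aaaabbb
- aaaabbb has 4 a's and 3 b's; 4 ≠ 3, so it is not in L

The pumping lemma would require xy²z ∈ L, so this decomposition yields a contradiction.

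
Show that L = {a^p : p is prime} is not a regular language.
Assume for contradiction that L is regular, and let p ≥ 1 be the pumping length given by the pumping lemma.
Choose a prime q with q ≥ p (one exists because there are infinitely many primes) and let s = a^q. Then s ∈ L and |s| = q ≥ p.
By the pumping lemma, s = xyz for some x, y, z with |xy| ≤ p, |y| ≥ 1, and xy^i z ∈ L for every i ≥ 0.
Here y = a^k for some k with 1 ≤ k ≤ p, and xy^i z = a^(q + (i − 1)k) for every i ≥ 0.

Take i = q + 1: |xy^(q+1) z| = q + qk = q(k + 1).
Both factors satisfy q ≥ 2 and k + 1 ≥ 2, so q(k + 1) is composite, and xy^(q+1) z ∉ L.

This contradicts the pumping lemma, which requires xy^i z ∈ L for all i ≥ 0.
Hence L = {a^p : p is prime} is not regular. ∎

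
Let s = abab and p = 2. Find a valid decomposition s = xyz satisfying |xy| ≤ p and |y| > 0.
x = '', y = 'ab', z = 'ab'

For s = abab and p = 2, one valid decomposition is:
- x = '' (length 0)
- y = 'ab' (length 2)
- z = 'ab' (length 2)

Verification:
- xyz = '' + 'ab' + 'ab' = abab ✓
- |xy| = 2 ≤ 2 ✓
- |y| = 2 > 0 ✓

All pumping lemma constraints are satisfied.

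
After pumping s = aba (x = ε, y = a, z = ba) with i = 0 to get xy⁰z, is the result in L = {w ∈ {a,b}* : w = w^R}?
No

xy⁰z = ε · ε · ba = ba.
ba reversed is ab ≠ ba, so it is not a palindrome and is not in L.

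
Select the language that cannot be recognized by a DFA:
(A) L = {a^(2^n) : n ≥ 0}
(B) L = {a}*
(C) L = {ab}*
(A) {a^(2^n) : n ≥ 0}

(A) L = {a^(2^n) : n ≥ 0} is NOT regular.

The pumping lemma can be used to prove this:
After pumping, length is no longer a power of 2

The other languages are regular because they can be recognized by finite automata.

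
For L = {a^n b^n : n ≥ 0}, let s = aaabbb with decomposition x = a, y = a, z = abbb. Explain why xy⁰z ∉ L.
xy⁰z = aabbb ∉ L

Pumping with i = 0 replaces y = a by y⁰ = ε:
- Original: s = xyz = aaabbb; aaabbb = a^3 b^3 has equal counts (3 = 3), so it is in L
- Pumped: xy⁰z = a · ε · abbb = aabbb
- aabbb has 2 a's and 3 b's; 2 ≠ 3, so it is not in L

The pumping lemma would require xy⁰z ∈ L, so this decomposition yields a contradiction.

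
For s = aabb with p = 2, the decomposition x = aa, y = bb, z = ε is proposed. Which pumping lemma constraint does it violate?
Violated: |xy| ≤ p

The decomposition x = aa, y = bb, z = ε for s = aabb with p = 2
violates the constraint: |xy| ≤ p

|xy| = |aabb| = 4 > 2 = p. The decomposition puts too many characters in xy.

Pumping lemma constraints:
1. xyz = s (decomposition is valid)
2. |xy| ≤ p
3. |y| > 0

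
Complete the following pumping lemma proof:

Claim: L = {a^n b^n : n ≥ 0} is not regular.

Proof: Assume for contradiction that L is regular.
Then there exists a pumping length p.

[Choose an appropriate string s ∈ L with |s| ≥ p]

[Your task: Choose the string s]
s = a^p b^p

This string is in L (has equal a's and b's) and has length 2p ≥ p.
Any decomposition xyz with |xy| ≤ p means y consists only of a's,
so pumping will unbalance the counts.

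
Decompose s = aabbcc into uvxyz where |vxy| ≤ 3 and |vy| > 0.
u='aa', v='b', x='b', y='c', z='c'

For s = aabbcc with pumping length p = 3:

One valid decomposition:
- u = 'aa'
- v = 'b'
- x = 'b'
- y = 'c'
- z = 'c'

Verification:
- uvxyz = 'aa' + 'b' + 'b' + 'c' + 'c' = aabbcc ✓
- |vxy| = |'bbc'| = 3 ≤ 3 ✓
- |vy| = |'bc'| = 2 > 0 ✓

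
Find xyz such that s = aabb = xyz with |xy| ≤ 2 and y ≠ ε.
x = '', y = 'a', z = 'abb'

For s = aabb and p = 2, one valid decomposition is:
- x = '' (length 0)
- y = 'a' (length 1)
- z = 'abb' (length 3)

Verification:
- xyz = '' + 'a' + 'abb' = aabb ✓
- |xy| = 1 ≤ 2 ✓
- |y| = 1 > 0 ✓

All pumping lemma constraints are satisfied.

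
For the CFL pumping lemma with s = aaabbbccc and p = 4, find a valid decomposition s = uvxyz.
u='aa', v='a', x='bb', y='b', z='ccc'

For s = aaabbbccc with pumping length p = 4:

One valid decomposition:
- u = 'aa'
- v = 'a'
- x = 'bb'
- y = 'b'
- z = 'ccc'

Verification:
- uvxyz = 'aa' + 'a' + 'bb' + 'b' + 'ccc' = aaabbbccc ✓
- |vxy| = |'abbb'| = 4 ≤ 4 ✓
- |vy| = |'ab'| = 2 > 0 ✓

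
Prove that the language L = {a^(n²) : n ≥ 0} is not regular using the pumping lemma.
Assume for contradiction that L is regular, and let p ≥ 1 be the pumping length given by the pumping lemma.
Choose s = a^(p²). Then s ∈ L and |s| = p² ≥ p.
By the pumping lemma, s = xyz for some x, y, z with |xy| ≤ p, |y| ≥ 1, and xy^i z ∈ L for every i ≥ 0.
Here y = a^k for some k with 1 ≤ k ≤ |xy| ≤ p.

Take i = 2: |xy²z| = p² + k.
Now p² < p² + k ≤ p² + p < p² + 2p + 1 = (p + 1)².
So |xy²z| lies strictly between the consecutive squares p² and (p + 1)², hence is not a perfect square, and xy²z ∉ L.

This contradicts the pumping lemma, which requires xy^i z ∈ L for all i ≥ 0.
Hence L = {a^(n²) : n ≥ 0} is not regular. ∎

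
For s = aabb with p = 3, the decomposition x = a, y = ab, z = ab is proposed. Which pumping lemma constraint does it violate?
Violated: xyz = s

The decomposition x = a, y = ab, z = ab for s = aabb with p = 3
violates the constraint: xyz = s

xyz = 'a' + 'ab' + 'ab' = 'aabab' ≠ 'aabb' = s. The decomposition doesn't reconstruct s.

Pumping lemma constraints:
1. xyz = s (decomposition is valid)
2. |xy| ≤ p
3. |y| > 0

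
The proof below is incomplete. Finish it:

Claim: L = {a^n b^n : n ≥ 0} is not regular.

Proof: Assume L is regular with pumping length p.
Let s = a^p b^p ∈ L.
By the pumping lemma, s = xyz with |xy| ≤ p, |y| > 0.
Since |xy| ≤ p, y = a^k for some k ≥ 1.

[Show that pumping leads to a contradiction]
Consider xy²z = a^(p+k) b^p.

Since k ≥ 1, we have p + k > p.
So xy²z has more a's than b's: (p+k) a's vs p b's.
This means xy²z ∉ L because a^n b^n requires equal counts.

This contradicts the pumping lemma which states xy²z ∈ L.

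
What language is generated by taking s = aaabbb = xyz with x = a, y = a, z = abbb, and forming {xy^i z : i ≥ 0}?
{xy^i z : i ≥ 0} = {a^(2+i) b^3 : i ≥ 0} = {aabbb, aaabbb, aaaabbb, ...}

With x = a, y = a, z = abbb: Starting with aaabbb and pumping the second 'a', we get strings with 2+i a's followed by 3 b's for i = 0, 1, 2, ...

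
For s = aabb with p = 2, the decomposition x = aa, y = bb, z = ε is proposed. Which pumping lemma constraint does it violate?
Violated: |xy| ≤ p

The decomposition x = aa, y = bb, z = ε for s = aabb with p = 2
violates the constraint: |xy| ≤ p

|xy| = |aabb| = 4 > 2 = p. The decomposition puts too many characters in xy.

Pumping lemma constraints:
1. xyz = s (decomposition is valid)
2. |xy| ≤ p
3. |y| > 0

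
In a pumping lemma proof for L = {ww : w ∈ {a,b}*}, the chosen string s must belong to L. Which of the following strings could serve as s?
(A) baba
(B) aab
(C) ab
(A) baba

The pumping lemma is applied to a string s that lies in L, so first check membership of each option:
- (A) baba splits into halves ba · ba, which are equal, so it is in L (w = ba) ✓
- (B) aab has odd length 3, so it cannot be written as ww and is not in L ✗
- (C) ab has length 2; its halves are a and b, which differ, so it is not in L ✗

Only (A) baba is in L, so it is the only candidate that could play the role of s.
(In a complete proof one picks s in terms of the pumping length p so that |s| ≥ p is guaranteed; a fixed string like baba illustrates the shape of such an s.)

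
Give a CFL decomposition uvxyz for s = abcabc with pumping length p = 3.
u='ab', v='c', x='a', y='b', z='c'

For s = abcabc with pumping length p = 3:

One valid decomposition:
- u = 'ab'
- v = 'c'
- x = 'a'
- y = 'b'
- z = 'c'

Verification:
- uvxyz = 'ab' + 'c' + 'a' + 'b' + 'c' = abcabc ✓
- |vxy| = |'cab'| = 3 ≤ 3 ✓
- |vy| = |'cb'| = 2 > 0 ✓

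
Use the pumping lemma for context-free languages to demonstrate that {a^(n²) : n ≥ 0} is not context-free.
Assume for contradiction that L is context-free, and let p ≥ 1 be the pumping length given by the pumping lemma for CFLs.
Choose s = a^(p²). Then s ∈ L and |s| = p² ≥ p.
By the CFL pumping lemma, s = uvxyz for some u, v, x, y, z with |vxy| ≤ p, |vy| ≥ 1, and uv^i xy^i z ∈ L for every i ≥ 0.
All symbols are a's, so only lengths matter: let k = |vy|, with 1 ≤ k ≤ |vxy| ≤ p.

Take i = 2: |uv²xy²z| = p² + k, and p² < p² + k ≤ p² + p < (p + 1)².
So the length lies strictly between consecutive squares and is not a perfect square; uv²xy²z ∉ L.

This contradicts the CFL pumping lemma, which requires uv^i xy^i z ∈ L for all i ≥ 0.
Hence L = {a^(n²) : n ≥ 0} is not context-free. ∎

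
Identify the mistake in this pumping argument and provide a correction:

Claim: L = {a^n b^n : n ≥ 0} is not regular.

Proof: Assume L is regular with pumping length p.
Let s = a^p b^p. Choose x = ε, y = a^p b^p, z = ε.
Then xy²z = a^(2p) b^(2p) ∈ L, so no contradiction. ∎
Error: The decomposition violates |xy| ≤ p. With y = a^p b^p, |xy| = |y| = 2p > p. (The proof also miscomputes xy²z, which would be a^p b^p a^p b^p rather than a^(2p) b^(2p), and it wrongly treats one harmless decomposition as settling the matter — the prover does not get to choose the decomposition.)

Correction: The pumping lemma requires |xy| ≤ p, and the argument must handle every decomposition satisfying |xy| ≤ p, |y| ≥ 1. Since s starts with p a's, any such y consists only of a's, say y = a^k with k ≥ 1. Then xy²z = a^(p+k) b^p has unequal numbers of a's and b's, so xy²z ∉ L — the required contradiction.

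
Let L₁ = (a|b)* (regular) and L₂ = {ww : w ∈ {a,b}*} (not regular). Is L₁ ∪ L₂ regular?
Yes — L₁ ∪ L₂ is regular.

{ww} ⊆ (a|b)*, so L₁ ∪ L₂ = (a|b)*, which is regular.

Note that the bare facts "L₁ regular, L₂ non-regular" do not settle the question by themselves: the closure of regular languages under ∪, ∩, complement and difference applies only when BOTH operands are regular. With a non-regular operand the result can come out regular or non-regular depending on the specific languages, so one has to work out L₁ ∪ L₂ for this particular pair, as above.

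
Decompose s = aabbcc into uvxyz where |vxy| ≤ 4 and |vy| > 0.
u='a', v='a', x='bb', y='c', z='c'

For s = aabbcc with pumping length p = 4:

One valid decomposition:
- u = 'a'
- v = 'a'
- x = 'bb'
- y = 'c'
- z = 'c'

Verification:
- uvxyz = 'a' + 'a' + 'bb' + 'c' + 'c' = aabbcc ✓
- |vxy| = |'abbc'| = 4 ≤ 4 ✓
- |vy| = |'ac'| = 2 > 0 ✓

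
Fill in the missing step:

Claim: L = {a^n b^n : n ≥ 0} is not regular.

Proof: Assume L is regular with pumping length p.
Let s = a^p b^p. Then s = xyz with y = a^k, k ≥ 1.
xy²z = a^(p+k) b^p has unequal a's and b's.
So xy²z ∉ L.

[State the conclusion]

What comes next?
This contradicts the pumping lemma for regular languages,
which guarantees xy^i z ∈ L for all i ≥ 0.

Since our assumption that L is regular leads to a contradiction,
we conclude that L = {a^n b^n : n ≥ 0} is NOT regular. ∎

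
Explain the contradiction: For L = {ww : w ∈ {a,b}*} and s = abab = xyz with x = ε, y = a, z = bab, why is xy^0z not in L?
xy⁰z = bab ∉ L

Pumping with i = 0 replaces y = a by y⁰ = ε:
- Original: s = xyz = abab; abab splits into halves ab · ab, which are equal, so it is in L (w = ab)
- Pumped: xy⁰z = ε · ε · bab = bab
- bab has odd length 3, so it cannot be written as ww and is not in L

The pumping lemma would require xy⁰z ∈ L, so this decomposition yields a contradiction.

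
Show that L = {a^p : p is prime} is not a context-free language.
Assume for contradiction that L is context-free, and let p ≥ 1 be the pumping length given by the pumping lemma for CFLs.
Choose a prime q with q ≥ p and let s = a^q. Then s ∈ L and |s| = q ≥ p.
By the CFL pumping lemma, s = uvxyz for some u, v, x, y, z with |vxy| ≤ p, |vy| ≥ 1, and uv^i xy^i z ∈ L for every i ≥ 0.
All symbols are a's, so only lengths matter: let k = |vy|, with 1 ≤ k ≤ p. Then |uv^i xy^i z| = q + (i − 1)k.

Take i = q + 1: the length is q + qk = q(k + 1).
Both factors satisfy q ≥ 2 and k + 1 ≥ 2, so q(k + 1) is composite and uv^(q+1) xy^(q+1) z ∉ L.

This contradicts the CFL pumping lemma, which requires uv^i xy^i z ∈ L for all i ≥ 0.
Hence L = {a^p : p is prime} is not context-free. ∎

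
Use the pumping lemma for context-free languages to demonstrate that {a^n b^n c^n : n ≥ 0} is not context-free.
Assume for contradiction that L is context-free, and let p ≥ 1 be the pumping length given by the pumping lemma for CFLs.
Choose s = a^p b^p c^p. Then s ∈ L and |s| = 3p ≥ p.
By the CFL pumping lemma, s = uvxyz for some u, v, x, y, z with |vxy| ≤ p, |vy| ≥ 1, and uv^i xy^i z ∈ L for every i ≥ 0.

Because |vxy| ≤ p, the window vxy cannot contain both an a and a c: any substring of s containing both must include the entire block b^p plus at least one a and one c, so it has length ≥ p + 2 > p.
Hence at least one of the letters a, c does not occur in vy at all.

Take i = 0: the string uxz is obtained from s by deleting |vy| ≥ 1 symbols, so |uxz| = 3p − |vy| < 3p.
But the letter (a or c) that does not occur in vy still occurs exactly p times in uxz. Every string of L with exactly p copies of some letter is a^p b^p c^p, of length 3p. Since |uxz| < 3p, uxz ∉ L.

This contradicts the CFL pumping lemma, which requires uv^i xy^i z ∈ L for all i ≥ 0.
Hence L = {a^n b^n c^n : n ≥ 0} is not context-free. ∎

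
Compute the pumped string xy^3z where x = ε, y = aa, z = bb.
aaaaaabb

Given x = '', y = 'aa', z = 'bb' and i = 3:

xy^3z = x + y·y·...·y (3 times) + z
       = '' + 'aa'^3 + 'bb'
       = '' + 'aaaaaa' + 'bb'
       = 'aaaaaabb'

The pumped string is 'aaaaaabb' with length 8.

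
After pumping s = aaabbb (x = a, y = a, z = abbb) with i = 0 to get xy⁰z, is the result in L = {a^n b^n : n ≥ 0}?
No

xy⁰z = a · ε · abbb = aabbb.
aabbb has 2 a's and 3 b's; 2 ≠ 3, so it is not in L.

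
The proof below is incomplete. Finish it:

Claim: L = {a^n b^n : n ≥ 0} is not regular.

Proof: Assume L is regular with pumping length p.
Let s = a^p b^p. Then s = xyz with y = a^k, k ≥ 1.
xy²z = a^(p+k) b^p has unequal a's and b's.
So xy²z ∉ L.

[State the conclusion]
This contradicts the pumping lemma for regular languages,
which guarantees xy^i z ∈ L for all i ≥ 0.

Since our assumption that L is regular leads to a contradiction,
we conclude that L = {a^n b^n : n ≥ 0} is NOT regular. ∎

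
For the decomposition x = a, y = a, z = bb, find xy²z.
aaabb

Given x = 'a', y = 'a', z = 'bb' and i = 2:

xy^2z = x + y·y·...·y (2 times) + z
       = 'a' + 'a'^2 + 'bb'
       = 'a' + 'aa' + 'bb'
       = 'aaabb'

The pumped string is 'aaabb' with length 5.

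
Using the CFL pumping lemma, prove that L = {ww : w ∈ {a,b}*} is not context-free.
Assume for contradiction that L is context-free, and let p ≥ 1 be the pumping length given by the pumping lemma for CFLs.
Choose s = a^p b^p a^p b^p. Then s ∈ L (take w = a^p b^p) and |s| = 4p ≥ p.
By the CFL pumping lemma, s = uvxyz for some u, v, x, y, z with |vxy| ≤ p, |vy| ≥ 1, and uv^i xy^i z ∈ L for every i ≥ 0.

Write s as four blocks A₁ B₁ A₂ B₂ with A₁ = A₂ = a^p and B₁ = B₂ = b^p. Since |vxy| ≤ p, the window vxy lies inside at most two adjacent blocks. Take i = 0 and let t = uxz, so |t| = 4p − |vy| with 1 ≤ |vy| ≤ p. If |t| is odd, t ∉ L immediately, so assume |vy| is even (hence |vy| ≥ 2) and |t|/2 = 2p − |vy|/2, which satisfies p ≤ |t|/2 ≤ 2p − 1.

Case 1 (vxy inside A₁B₁): t = a^(p−j) b^(p−l) a^p b^p with j + l = |vy|. The second half of t has length < 2p, so it is a suffix of the trailing a^p b^p and ends in b; the first half is a^(p−j) b^(p−l) a^((j+l)/2), which ends in a because (j+l)/2 ≥ 1. The halves differ, so t ∉ L.

Case 2 (vxy inside B₁A₂, straddling the middle): t = a^p b^(p−j) a^(p−l) b^p with j + l = |vy|. If t = ww, then w is a prefix of t of length ≥ p, so w begins with a^p; and w is a suffix of t of length ≥ p, so w ends with b^p. That forces |w| ≥ 2p, contradicting |w| = |t|/2 ≤ 2p − 1. So t ∉ L.

Case 3 (vxy inside A₂B₂): t = a^p b^p a^(p−j) b^(p−l) with j + l = |vy|. The first half of t is a prefix of a^p b^p, so it begins with a; the second half is b^((j+l)/2) a^(p−j) b^(p−l), which begins with b. The halves differ, so t ∉ L.

In every case uv⁰xy⁰z = uxz ∉ L.

This contradicts the CFL pumping lemma, which requires uv^i xy^i z ∈ L for all i ≥ 0.
Hence L = {ww : w ∈ {a,b}*} is not context-free. ∎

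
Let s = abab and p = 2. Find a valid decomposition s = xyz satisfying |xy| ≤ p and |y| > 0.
x = '', y = 'ab', z = 'ab'

For s = abab and p = 2, one valid decomposition is:
- x = '' (length 0)
- y = 'ab' (length 2)
- z = 'ab' (length 2)

Verification:
- xyz = '' + 'ab' + 'ab' = abab ✓
- |xy| = 2 ≤ 2 ✓
- |y| = 2 > 0 ✓

All pumping lemma constraints are satisfied.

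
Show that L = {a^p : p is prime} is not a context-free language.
Assume for contradiction that L is context-free, and let p ≥ 1 be the pumping length given by the pumping lemma for CFLs.
Choose a prime q with q ≥ p and let s = a^q. Then s ∈ L and |s| = q ≥ p.
By the CFL pumping lemma, s = uvxyz for some u, v, x, y, z with |vxy| ≤ p, |vy| ≥ 1, and uv^i xy^i z ∈ L for every i ≥ 0.
All symbols are a's, so only lengths matter: let k = |vy|, with 1 ≤ k ≤ p. Then |uv^i xy^i z| = q + (i − 1)k.

Take i = q + 1: the length is q + qk = q(k + 1).
Both factors satisfy q ≥ 2 and k + 1 ≥ 2, so q(k + 1) is composite and uv^(q+1) xy^(q+1) z ∉ L.

This contradicts the CFL pumping lemma, which requires uv^i xy^i z ∈ L for all i ≥ 0.
Hence L = {a^p : p is prime} is not context-free. ∎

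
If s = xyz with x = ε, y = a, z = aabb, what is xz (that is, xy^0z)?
aabb

Given x = '', y = 'a', z = 'aabb' and i = 0:

xy^0z = x + y·y·...·y (0 times) + z
       = '' + 'a'^0 + 'aabb'
       = '' + '' + 'aabb'
       = 'aabb'

The pumped string is 'aabb' with length 4.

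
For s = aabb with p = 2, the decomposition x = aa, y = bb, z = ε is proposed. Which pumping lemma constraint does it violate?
Violated: |xy| ≤ p

The decomposition x = aa, y = bb, z = ε for s = aabb with p = 2
violates the constraint: |xy| ≤ p

|xy| = |aabb| = 4 > 2 = p. The decomposition puts too many characters in xy.

Pumping lemma constraints:
1. xyz = s (decomposition is valid)
2. |xy| ≤ p
3. |y| > 0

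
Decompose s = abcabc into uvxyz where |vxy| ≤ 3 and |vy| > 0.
u='ab', v='c', x='a', y='b', z='c'

For s = abcabc with pumping length p = 3:

One valid decomposition:
- u = 'ab'
- v = 'c'
- x = 'a'
- y = 'b'
- z = 'c'

Verification:
- uvxyz = 'ab' + 'c' + 'a' + 'b' + 'c' = abcabc ✓
- |vxy| = |'cab'| = 3 ≤ 3 ✓
- |vy| = |'cb'| = 2 > 0 ✓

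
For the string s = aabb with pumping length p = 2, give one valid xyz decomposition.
x = 'a', y = 'a', z = 'bb'

For s = aabb and p = 2, one valid decomposition is:
- x = 'a' (length 1)
- y = 'a' (length 1)
- z = 'bb' (length 2)

Verification:
- xyz = 'a' + 'a' + 'bb' = aabb ✓
- |xy| = 2 ≤ 2 ✓
- |y| = 1 > 0 ✓

All pumping lemma constraints are satisfied.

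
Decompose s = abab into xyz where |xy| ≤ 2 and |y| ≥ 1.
x = '', y = 'a', z = 'bab'

For s = abab and p = 2, one valid decomposition is:
- x = '' (length 0)
- y = 'a' (length 1)
- z = 'bab' (length 3)

Verification:
- xyz = '' + 'a' + 'bab' = abab ✓
- |xy| = 1 ≤ 2 ✓
- |y| = 1 > 0 ✓

All pumping lemma constraints are satisfied.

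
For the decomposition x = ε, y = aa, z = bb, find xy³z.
aaaaaabb

Given x = '', y = 'aa', z = 'bb' and i = 3:

xy^3z = x + y·y·...·y (3 times) + z
       = '' + 'aa'^3 + 'bb'
       = '' + 'aaaaaa' + 'bb'
       = 'aaaaaabb'

The pumped string is 'aaaaaabb' with length 8.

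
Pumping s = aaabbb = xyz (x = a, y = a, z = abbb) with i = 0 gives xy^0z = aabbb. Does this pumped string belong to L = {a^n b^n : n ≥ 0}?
No

xy⁰z = a · ε · abbb = aabbb.
aabbb has 2 a's and 3 b's; 2 ≠ 3, so it is not in L.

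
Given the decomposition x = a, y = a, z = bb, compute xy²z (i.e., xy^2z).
aaabb

Given x = 'a', y = 'a', z = 'bb' and i = 2:

xy^2z = x + y·y·...·y (2 times) + z
       = 'a' + 'a'^2 + 'bb'
       = 'a' + 'aa' + 'bb'
       = 'aaabb'

The pumped string is 'aaabb' with length 5.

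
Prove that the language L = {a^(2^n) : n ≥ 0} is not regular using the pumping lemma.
Assume for contradiction that L is regular, and let p ≥ 1 be the pumping length given by the pumping lemma.
Choose s = a^(2^p). Then s ∈ L and |s| = 2^p ≥ p.
By the pumping lemma, s = xyz for some x, y, z with |xy| ≤ p, |y| ≥ 1, and xy^i z ∈ L for every i ≥ 0.
Here y = a^k for some k with 1 ≤ k ≤ |xy| ≤ p, and p < 2^p.

Take i = 2: |xy²z| = 2^p + k.
Now 2^p < 2^p + k ≤ 2^p + p < 2^p + 2^p = 2^(p+1).
So |xy²z| lies strictly between the consecutive powers of two 2^p and 2^(p+1), hence is not a power of 2, and xy²z ∉ L.

This contradicts the pumping lemma, which requires xy^i z ∈ L for all i ≥ 0.
Hence L = {a^(2^n) : n ≥ 0} is not regular. ∎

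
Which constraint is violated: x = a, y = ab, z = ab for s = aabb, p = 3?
Violated: xyz = s

The decomposition x = a, y = ab, z = ab for s = aabb with p = 3
violates the constraint: xyz = s

xyz = 'a' + 'ab' + 'ab' = 'aabab' ≠ 'aabb' = s. The decomposition doesn't reconstruct s.

Pumping lemma constraints:
1. xyz = s (decomposition is valid)
2. |xy| ≤ p
3. |y| > 0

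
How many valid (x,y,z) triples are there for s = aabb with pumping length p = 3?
6

For s = 'aabb' with pumping length p = 3:

Constraints: |xy| ≤ 3, |y| > 0

Valid decompositions (|xy| ≤ p, |y| ≥ 1):
  • x='', y='a', z='abb'
  • x='a', y='a', z='bb'
  • x='', y='aa', z='bb'
  • x='aa', y='b', z='b'
  • x='a', y='ab', z='b'
  • x='', y='aab', z='b'

Total count: 6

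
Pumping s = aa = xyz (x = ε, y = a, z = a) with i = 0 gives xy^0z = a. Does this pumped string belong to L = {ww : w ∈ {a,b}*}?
No

xy⁰z = ε · ε · a = a.
a has odd length 1, so it cannot be written as ww and is not in L.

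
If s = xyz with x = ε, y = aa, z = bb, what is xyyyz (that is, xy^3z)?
aaaaaabb

Given x = '', y = 'aa', z = 'bb' and i = 3:

xy^3z = x + y·y·...·y (3 times) + z
       = '' + 'aa'^3 + 'bb'
       = '' + 'aaaaaa' + 'bb'
       = 'aaaaaabb'

The pumped string is 'aaaaaabb' with length 8.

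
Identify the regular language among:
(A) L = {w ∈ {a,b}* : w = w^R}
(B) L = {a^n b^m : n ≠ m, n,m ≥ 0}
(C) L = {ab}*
(C) {ab}*

(C) L = {ab}* is regular.

This can be recognized by a finite automaton (DFA/NFA).
Regular expressions like {ab}* define regular languages.

The other choices are not regular:
- {a^n b^m : n ≠ m, n,m ≥ 0}: After pumping a's, we can make n = m
- {w ∈ {a,b}* : w = w^R}: After pumping, the string is no longer symmetric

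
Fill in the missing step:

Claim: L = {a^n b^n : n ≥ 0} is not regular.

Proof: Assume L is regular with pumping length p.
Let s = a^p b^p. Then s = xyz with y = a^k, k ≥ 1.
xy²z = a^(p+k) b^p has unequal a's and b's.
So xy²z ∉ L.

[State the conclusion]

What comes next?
This contradicts the pumping lemma for regular languages,
which guarantees xy^i z ∈ L for all i ≥ 0.

Since our assumption that L is regular leads to a contradiction,
we conclude that L = {a^n b^n : n ≥ 0} is NOT regular. ∎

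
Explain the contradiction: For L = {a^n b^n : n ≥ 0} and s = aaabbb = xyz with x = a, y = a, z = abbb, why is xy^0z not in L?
xy⁰z = aabbb ∉ L

Pumping with i = 0 replaces y = a by y⁰ = ε:
- Original: s = xyz = aaabbb; aaabbb = a^3 b^3 has equal counts (3 = 3), so it is in L
- Pumped: xy⁰z = a · ε · abbb = aabbb
- aabbb has 2 a's and 3 b's; 2 ≠ 3, so it is not in L

The pumping lemma would require xy⁰z ∈ L, so this decomposition yields a contradiction.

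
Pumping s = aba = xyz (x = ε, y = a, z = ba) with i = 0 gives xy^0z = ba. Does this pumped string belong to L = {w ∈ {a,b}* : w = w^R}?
No

xy⁰z = ε · ε · ba = ba.
ba reversed is ab ≠ ba, so it is not a palindrome and is not in L.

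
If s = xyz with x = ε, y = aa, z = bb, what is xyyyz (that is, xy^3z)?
aaaaaabb

Given x = '', y = 'aa', z = 'bb' and i = 3:

xy^3z = x + y·y·...·y (3 times) + z
       = '' + 'aa'^3 + 'bb'
       = '' + 'aaaaaa' + 'bb'
       = 'aaaaaabb'

The pumped string is 'aaaaaabb' with length 8.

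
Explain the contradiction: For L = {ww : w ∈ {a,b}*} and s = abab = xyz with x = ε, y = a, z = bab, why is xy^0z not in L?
xy⁰z = bab ∉ L

Pumping with i = 0 replaces y = a by y⁰ = ε:
- Original: s = xyz = abab; abab splits into halves ab · ab, which are equal, so it is in L (w = ab)
- Pumped: xy⁰z = ε · ε · bab = bab
- bab has odd length 3, so it cannot be written as ww and is not in L

The pumping lemma would require xy⁰z ∈ L, so this decomposition yields a contradiction.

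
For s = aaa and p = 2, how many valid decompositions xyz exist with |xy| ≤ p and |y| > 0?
3

For s = 'aaa' with pumping length p = 2:

Constraints: |xy| ≤ 2, |y| > 0

Valid decompositions (|xy| ≤ p, |y| ≥ 1):
  • x='', y='a', z='aa'
  • x='a', y='a', z='a'
  • x='', y='aa', z='a'

Total count: 3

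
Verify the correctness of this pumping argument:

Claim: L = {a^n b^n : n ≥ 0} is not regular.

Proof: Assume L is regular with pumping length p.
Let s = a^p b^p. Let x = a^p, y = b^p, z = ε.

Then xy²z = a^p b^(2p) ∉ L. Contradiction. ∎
The proof is INCORRECT.

Error: The decomposition violates |xy| ≤ p.
With x = a^p and y = b^p, we have |xy| = 2p > p.
The pumping lemma requires |xy| ≤ p, so y must be within the first p characters.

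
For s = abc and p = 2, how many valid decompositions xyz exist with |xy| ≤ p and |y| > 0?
3

For s = 'abc' with pumping length p = 2:

Constraints: |xy| ≤ 2, |y| > 0

Valid decompositions (|xy| ≤ p, |y| ≥ 1):
  • x='', y='a', z='bc'
  • x='a', y='b', z='c'
  • x='', y='ab', z='c'

Total count: 3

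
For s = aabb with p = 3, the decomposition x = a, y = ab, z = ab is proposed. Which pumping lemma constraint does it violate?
Violated: xyz = s

The decomposition x = a, y = ab, z = ab for s = aabb with p = 3
violates the constraint: xyz = s

xyz = 'a' + 'ab' + 'ab' = 'aabab' ≠ 'aabb' = s. The decomposition doesn't reconstruct s.

Pumping lemma constraints:
1. xyz = s (decomposition is valid)
2. |xy| ≤ p
3. |y| > 0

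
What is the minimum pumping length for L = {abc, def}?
p = 4

For a finite language L, the pumping lemma holds vacuously if p > max|s| for s ∈ L.

The longest string in L = {abc, def} has length 3.
If p = 4, then no string s ∈ L has |s| ≥ p, so the condition is vacuously true.

The minimum pumping length is p = 4.

Why no smaller p works: for any p ≤ 3, the longest string s ∈ L has |s| = 3 ≥ p, so it would
have to be pumpable; but pumping up (i = 2, 3, ...) produces ever longer strings, which cannot all lie in the
finite language L. So the pumping property fails for every p ≤ 3.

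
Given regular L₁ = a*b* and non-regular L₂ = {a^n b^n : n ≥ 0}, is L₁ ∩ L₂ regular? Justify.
No — L₁ ∩ L₂ is not regular.

Every string a^n b^n already lies in a*b*, so L₁ ∩ L₂ = {a^n b^n : n ≥ 0} = L₂ itself, which is the standard non-regular language (pump s = a^p b^p).

Note that the bare facts "L₁ regular, L₂ non-regular" do not settle the question by themselves: the closure of regular languages under ∪, ∩, complement and difference applies only when BOTH operands are regular. With a non-regular operand the result can come out regular or non-regular depending on the specific languages, so one has to work out L₁ ∩ L₂ for this particular pair, as above.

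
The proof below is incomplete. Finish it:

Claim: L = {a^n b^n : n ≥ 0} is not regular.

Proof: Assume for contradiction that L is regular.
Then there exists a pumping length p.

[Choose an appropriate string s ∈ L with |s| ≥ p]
s = a^p b^p

This string is in L (has equal a's and b's) and has length 2p ≥ p.
Any decomposition xyz with |xy| ≤ p means y consists only of a's,
so pumping will unbalance the counts.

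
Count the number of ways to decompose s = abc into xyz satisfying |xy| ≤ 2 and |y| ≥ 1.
3

For s = 'abc' with pumping length p = 2:

Constraints: |xy| ≤ 2, |y| > 0

Valid decompositions (|xy| ≤ p, |y| ≥ 1):
  • x='', y='a', z='bc'
  • x='a', y='b', z='c'
  • x='', y='ab', z='c'

Total count: 3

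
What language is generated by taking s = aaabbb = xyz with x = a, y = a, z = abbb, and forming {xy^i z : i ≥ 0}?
{xy^i z : i ≥ 0} = {a^(2+i) b^3 : i ≥ 0} = {aabbb, aaabbb, aaaabbb, ...}

With x = a, y = a, z = abbb: Starting with aaabbb and pumping the second 'a', we get strings with 2+i a's followed by 3 b's for i = 0, 1, 2, ...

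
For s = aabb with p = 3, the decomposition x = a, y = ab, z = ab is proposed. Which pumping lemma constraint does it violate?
Violated: xyz = s

The decomposition x = a, y = ab, z = ab for s = aabb with p = 3
violates the constraint: xyz = s

xyz = 'a' + 'ab' + 'ab' = 'aabab' ≠ 'aabb' = s. The decomposition doesn't reconstruct s.

Pumping lemma constraints:
1. xyz = s (decomposition is valid)
2. |xy| ≤ p
3. |y| > 0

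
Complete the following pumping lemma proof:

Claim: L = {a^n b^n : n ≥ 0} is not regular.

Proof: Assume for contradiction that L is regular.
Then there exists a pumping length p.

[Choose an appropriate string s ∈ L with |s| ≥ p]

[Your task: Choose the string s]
s = a^p b^p

This string is in L (has equal a's and b's) and has length 2p ≥ p.
Any decomposition xyz with |xy| ≤ p means y consists only of a's,
so pumping will unbalance the counts.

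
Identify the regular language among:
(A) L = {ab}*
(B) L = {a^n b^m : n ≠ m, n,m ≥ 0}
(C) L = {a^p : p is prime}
(A) {ab}*

(A) L = {ab}* is regular.

This can be recognized by a finite automaton (DFA/NFA).
Regular expressions like {ab}* define regular languages.

The other choices are not regular:
- {a^p : p is prime}: After pumping, the length becomes composite
- {a^n b^m : n ≠ m, n,m ≥ 0}: After pumping a's, we can make n = m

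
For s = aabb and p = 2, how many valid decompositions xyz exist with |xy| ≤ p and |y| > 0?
3

For s = 'aabb' with pumping length p = 2:

Constraints: |xy| ≤ 2, |y| > 0

Valid decompositions (|xy| ≤ p, |y| ≥ 1):
  • x='', y='a', z='abb'
  • x='a', y='a', z='bb'
  • x='', y='aa', z='bb'

Total count: 3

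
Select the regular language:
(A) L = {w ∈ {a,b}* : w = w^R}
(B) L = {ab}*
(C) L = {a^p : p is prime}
(B) {ab}*

(B) L = {ab}* is regular.

This can be recognized by a finite automaton (DFA/NFA).
Regular expressions like {ab}* define regular languages.

The other choices are not regular:
- {a^p : p is prime}: After pumping, the length becomes composite
- {w ∈ {a,b}* : w = w^R}: After pumping, the string is no longer symmetric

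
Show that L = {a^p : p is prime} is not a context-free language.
Assume for contradiction that L is context-free, and let p ≥ 1 be the pumping length given by the pumping lemma for CFLs.
Choose a prime q with q ≥ p and let s = a^q. Then s ∈ L and |s| = q ≥ p.
By the CFL pumping lemma, s = uvxyz for some u, v, x, y, z with |vxy| ≤ p, |vy| ≥ 1, and uv^i xy^i z ∈ L for every i ≥ 0.
All symbols are a's, so only lengths matter: let k = |vy|, with 1 ≤ k ≤ p. Then |uv^i xy^i z| = q + (i − 1)k.

Take i = q + 1: the length is q + qk = q(k + 1).
Both factors satisfy q ≥ 2 and k + 1 ≥ 2, so q(k + 1) is composite and uv^(q+1) xy^(q+1) z ∉ L.

This contradicts the CFL pumping lemma, which requires uv^i xy^i z ∈ L for all i ≥ 0.
Hence L = {a^p : p is prime} is not context-free. ∎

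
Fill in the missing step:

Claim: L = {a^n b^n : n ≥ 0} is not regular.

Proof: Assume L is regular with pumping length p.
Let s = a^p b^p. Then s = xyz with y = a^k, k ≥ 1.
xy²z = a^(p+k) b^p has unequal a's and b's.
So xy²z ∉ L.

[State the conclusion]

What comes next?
This contradicts the pumping lemma for regular languages,
which guarantees xy^i z ∈ L for all i ≥ 0.

Since our assumption that L is regular leads to a contradiction,
we conclude that L = {a^n b^n : n ≥ 0} is NOT regular. ∎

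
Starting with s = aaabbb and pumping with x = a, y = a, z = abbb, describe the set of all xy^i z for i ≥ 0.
{xy^i z : i ≥ 0} = {a^(2+i) b^3 : i ≥ 0} = {aabbb, aaabbb, aaaabbb, ...}

With x = a, y = a, z = abbb: Starting with aaabbb and pumping the second 'a', we get strings with 2+i a's followed by 3 b's for i = 0, 1, 2, ...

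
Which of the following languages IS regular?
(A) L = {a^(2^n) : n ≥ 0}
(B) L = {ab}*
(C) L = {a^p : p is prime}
(B) {ab}*

(B) L = {ab}* is regular.

This can be recognized by a finite automaton (DFA/NFA).
Regular expressions like {ab}* define regular languages.

The other choices are not regular:
- {a^(2^n) : n ≥ 0}: After pumping, length is no longer a power of 2
- {a^p : p is prime}: After pumping, the length becomes composite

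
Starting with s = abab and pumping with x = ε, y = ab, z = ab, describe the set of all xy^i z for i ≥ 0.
{xy^i z : i ≥ 0} = {(ab)^(i+1) : i ≥ 0} = {ab, abab, ababab, ...}

With x = ε, y = ab, z = ab: Pumping 'ab' gives strings of alternating a's and b's.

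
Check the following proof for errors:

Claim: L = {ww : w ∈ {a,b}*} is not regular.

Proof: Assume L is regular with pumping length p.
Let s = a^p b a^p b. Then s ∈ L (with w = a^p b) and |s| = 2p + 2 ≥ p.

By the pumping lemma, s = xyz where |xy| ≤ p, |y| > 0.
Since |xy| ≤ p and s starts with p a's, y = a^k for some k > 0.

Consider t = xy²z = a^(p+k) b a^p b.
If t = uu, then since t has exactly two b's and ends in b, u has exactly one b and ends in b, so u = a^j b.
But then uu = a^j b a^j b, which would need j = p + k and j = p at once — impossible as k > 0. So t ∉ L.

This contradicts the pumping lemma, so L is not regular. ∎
The proof is correct.

This proof is valid because:
1. s = a^p b a^p b is in L and is chosen in terms of p, so |s| ≥ p holds for every p
2. The decomposition analysis is correct: |xy| ≤ p forces y to lie inside the leading a's
3. The contradiction is valid: the argument shows a^(p+k) b a^p b cannot be split into two equal halves
4. The conclusion follows logically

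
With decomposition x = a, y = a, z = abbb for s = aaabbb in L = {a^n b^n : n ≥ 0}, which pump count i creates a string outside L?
i = 2

xy²z = a · aa · abbb = aaaabbb; aaaabbb has 4 a's and 3 b's; 4 ≠ 3, so it is not in L.
(Other choices also work, e.g. i = 0, 3; only i = 1 is guaranteed to stay in L since xy¹z = s.)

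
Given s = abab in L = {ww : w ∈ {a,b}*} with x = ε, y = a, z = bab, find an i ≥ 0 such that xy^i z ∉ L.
i = 0

xy⁰z = ε · ε · bab = bab; bab has odd length 3, so it cannot be written as ww and is not in L.
(Other choices also work, e.g. i = 2, 3; only i = 1 is guaranteed to stay in L since xy¹z = s.)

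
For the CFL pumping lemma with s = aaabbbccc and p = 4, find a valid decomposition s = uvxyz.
u='aa', v='a', x='bb', y='b', z='ccc'

For s = aaabbbccc with pumping length p = 4:

One valid decomposition:
- u = 'aa'
- v = 'a'
- x = 'bb'
- y = 'b'
- z = 'ccc'

Verification:
- uvxyz = 'aa' + 'a' + 'bb' + 'b' + 'ccc' = aaabbbccc ✓
- |vxy| = |'abbb'| = 4 ≤ 4 ✓
- |vy| = |'ab'| = 2 > 0 ✓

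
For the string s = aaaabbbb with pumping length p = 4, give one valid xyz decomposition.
x = '', y = 'aaa', z = 'abbbb'

For s = aaaabbbb and p = 4, one valid decomposition is:
- x = '' (length 0)
- y = 'aaa' (length 3)
- z = 'abbbb' (length 5)

Verification:
- xyz = '' + 'aaa' + 'abbbb' = aaaabbbb ✓
- |xy| = 3 ≤ 4 ✓
- |y| = 3 > 0 ✓

All pumping lemma constraints are satisfied.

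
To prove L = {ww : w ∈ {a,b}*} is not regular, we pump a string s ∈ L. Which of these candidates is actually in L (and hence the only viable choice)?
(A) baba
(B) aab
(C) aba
(A) baba

The pumping lemma is applied to a string s that lies in L, so first check membership of each option:
- (A) baba splits into halves ba · ba, which are equal, so it is in L (w = ba) ✓
- (B) aab has odd length 3, so it cannot be written as ww and is not in L ✗
- (C) aba has odd length 3, so it cannot be written as ww and is not in L ✗

Only (A) baba is in L, so it is the only candidate that could play the role of s.
(In a complete proof one picks s in terms of the pumping length p so that |s| ≥ p is guaranteed; a fixed string like baba illustrates the shape of such an s.)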